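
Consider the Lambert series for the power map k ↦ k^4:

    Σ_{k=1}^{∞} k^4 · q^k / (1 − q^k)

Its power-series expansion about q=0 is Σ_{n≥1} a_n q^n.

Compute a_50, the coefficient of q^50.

a_50 = 6651267

d|50:{50,25,10,5,2,1}  Σf=6250000+390625+10000+625+16+1=6651267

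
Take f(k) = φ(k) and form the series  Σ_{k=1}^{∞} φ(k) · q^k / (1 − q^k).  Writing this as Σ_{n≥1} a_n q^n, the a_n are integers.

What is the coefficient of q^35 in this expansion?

d|35:{35,7,5,1}  Σφ=24+6+4+1=35

a_35 = 35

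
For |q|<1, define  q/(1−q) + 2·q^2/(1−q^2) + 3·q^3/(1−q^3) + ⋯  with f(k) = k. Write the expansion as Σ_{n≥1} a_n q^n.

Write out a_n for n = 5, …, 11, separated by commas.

6, 12, 8, 15, 13, 18, 12

d|5:{1,5}  Σf=1+5=6
[q^6] f(1)=1,f(2)=2,f(3)=3,f(6)=6 ⇒ 12
q^7  k|7↦f(k): 1:1 7:7  a_7=8
d|8:{1,2,4,8}  Σf=1+2+4+8=15
[q^9] f(9)=9,f(3)=3,f(1)=1 ⇒ 13
n=10: 1·10 2·5 5·2 10·1  f→[1+2+5+10]=18
n=11: 11·1 1·11  f→[11+1]=12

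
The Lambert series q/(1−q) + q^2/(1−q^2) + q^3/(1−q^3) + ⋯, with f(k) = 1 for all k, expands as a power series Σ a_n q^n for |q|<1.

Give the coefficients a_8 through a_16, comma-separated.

q^8  k|8↦f(k): 1:1 2:1 4:1 8:1  a_8=4
n=9: 9·1 3·3 1·9  f→[1+1+1]=3
q^10  k|10↦f(k): 1:1 2:1 5:1 10:1  a_10=4
d|11:{1,11}  Σf=1+1=2
d|12:{1,2,3,4,6,12}  Σf=1+1+1+1+1+1=6
q^13  k|13↦f(k): 13:1 1:1  a_13=2
n=14: 14·1 7·2 2·7 1·14  f→[1+1+1+1]=4
[q^15] f(1)=1,f(3)=1,f(5)=1,f(15)=1 ⇒ 4
n=16: 1·16 2·8 4·4 8·2 16·1  f→[1+1+1+1+1]=5

4, 3, 4, 2, 6, 2, 4, 4, 5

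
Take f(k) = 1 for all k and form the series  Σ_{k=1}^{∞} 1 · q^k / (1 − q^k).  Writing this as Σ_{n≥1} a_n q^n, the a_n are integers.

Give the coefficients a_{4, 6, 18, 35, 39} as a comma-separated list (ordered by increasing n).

d|4:{4,2,1}  Σf=1+1+1=3
[q^6] f(1)=1,f(2)=1,f(3)=1,f(6)=1 ⇒ 4
q^18  k|18↦f(k): 1:1 2:1 3:1 6:1 9:1 18:1  a_18=6
q^35  k|35↦f(k): 35:1 7:1 5:1 1:1  a_35=4
[q^39] f(39)=1,f(13)=1,f(3)=1,f(1)=1 ⇒ 4

3, 4, 6, 4, 4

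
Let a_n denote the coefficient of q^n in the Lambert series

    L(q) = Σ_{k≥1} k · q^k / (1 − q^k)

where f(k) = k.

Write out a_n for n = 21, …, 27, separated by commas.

32, 36, 24, 60, 31, 42, 40

q^21  k|21↦f(k): 1:1 3:3 7:7 21:21  a_21=32
q^22  k|22↦f(k): 1:1 2:2 11:11 22:22  a_22=36
[q^23] f(23)=23,f(1)=1 ⇒ 24
q^24  k|24↦f(k): 1:1 2:2 3:3 4:4 6:6 8:8 12:12 24:24  a_24=60
q^25  k|25↦f(k): 25:25 5:5 1:1  a_25=31
n=26: 1·26 2·13 13·2 26·1  f→[1+2+13+26]=42
d|27:{27,9,3,1}  Σf=27+9+3+1=40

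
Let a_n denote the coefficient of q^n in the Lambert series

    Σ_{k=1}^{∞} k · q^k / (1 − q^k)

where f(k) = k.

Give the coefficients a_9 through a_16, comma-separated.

[q^9] f(1)=1,f(3)=3,f(9)=9 ⇒ 13
n=10: 10·1 5·2 2·5 1·10  f→[10+5+2+1]=18
q^11  k|11↦f(k): 1:1 11:11  a_11=12
[q^12] f(12)=12,f(6)=6,f(4)=4,f(3)=3,f(2)=2,f(1)=1 ⇒ 28
n=13: 13·1 1·13  f→[13+1]=14
[q^14] f(14)=14,f(7)=7,f(2)=2,f(1)=1 ⇒ 24
[q^15] f(15)=15,f(5)=5,f(3)=3,f(1)=1 ⇒ 24
[q^16] f(16)=16,f(8)=8,f(4)=4,f(2)=2,f(1)=1 ⇒ 31

13, 18, 12, 28, 14, 24, 24, 31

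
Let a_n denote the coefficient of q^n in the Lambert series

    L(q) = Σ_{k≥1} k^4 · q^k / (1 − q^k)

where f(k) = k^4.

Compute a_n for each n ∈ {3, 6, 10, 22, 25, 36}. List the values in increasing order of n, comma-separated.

q^3  k|3↦f(k): 1:1 3:81  a_3=82
[q^6] f(1)=1,f(2)=16,f(3)=81,f(6)=1296 ⇒ 1394
n=10: 1·10 2·5 5·2 10·1  f→[1+16+625+10000]=10642
[q^22] f(22)=234256,f(11)=14641,f(2)=16,f(1)=1 ⇒ 248914
d|25:{1,5,25}  Σf=1+625+390625=391251
n=36: 36·1 18·2 12·3 9·4 6·6 4·9 3·12 2·18 1·36  f→[1679616+104976+20736+6561+1296+256+81+16+1]=1813539

82, 1394, 10642, 248914, 391251, 1813539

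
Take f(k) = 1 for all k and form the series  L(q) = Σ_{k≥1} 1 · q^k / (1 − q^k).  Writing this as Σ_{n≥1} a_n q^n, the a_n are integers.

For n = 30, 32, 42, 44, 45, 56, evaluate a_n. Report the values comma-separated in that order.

q^30  k|30↦f(k): 30:1 15:1 10:1 6:1 5:1 3:1 2:1 1:1  a_30=8
[q^32] f(32)=1,f(16)=1,f(8)=1,f(4)=1,f(2)=1,f(1)=1 ⇒ 6
q^42  k|42↦f(k): 42:1 21:1 14:1 7:1 6:1 3:1 2:1 1:1  a_42=8
q^44  k|44↦f(k): 44:1 22:1 11:1 4:1 2:1 1:1  a_44=6
q^45  k|45↦f(k): 45:1 15:1 9:1 5:1 3:1 1:1  a_45=6
n=56: 1·56 2·28 4·14 7·8 8·7 14·4 28·2 56·1  f→[1+1+1+1+1+1+1+1]=8

8, 6, 8, 6, 6, 8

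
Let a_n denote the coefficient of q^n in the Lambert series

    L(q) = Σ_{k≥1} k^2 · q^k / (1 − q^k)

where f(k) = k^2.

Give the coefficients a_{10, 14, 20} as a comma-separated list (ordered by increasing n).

n=10: 10·1 5·2 2·5 1·10  f→[100+25+4+1]=130
[q^14] f(1)=1,f(2)=4,f(7)=49,f(14)=196 ⇒ 250
n=20: 20·1 10·2 5·4 4·5 2·10 1·20  f→[400+100+25+16+4+1]=546

130, 250, 546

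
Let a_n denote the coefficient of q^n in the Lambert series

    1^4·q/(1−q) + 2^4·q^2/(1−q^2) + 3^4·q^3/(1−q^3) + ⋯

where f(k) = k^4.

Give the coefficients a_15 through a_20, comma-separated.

n=15: 15·1 5·3 3·5 1·15  f→[50625+625+81+1]=51332
[q^16] f(16)=65536,f(8)=4096,f(4)=256,f(2)=16,f(1)=1 ⇒ 69905
n=17: 17·1 1·17  f→[83521+1]=83522
q^18  k|18↦f(k): 1:1 2:16 3:81 6:1296 9:6561 18:104976  a_18=112931
q^19  k|19↦f(k): 1:1 19:130321  a_19=130322
q^20  k|20↦f(k): 20:160000 10:10000 5:625 4:256 2:16 1:1  a_20=170898

51332, 69905, 83522, 112931, 130322, 170898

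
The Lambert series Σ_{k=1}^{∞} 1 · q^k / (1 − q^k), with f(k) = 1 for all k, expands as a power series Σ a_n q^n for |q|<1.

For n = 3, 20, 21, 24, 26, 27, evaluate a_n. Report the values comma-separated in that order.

2, 6, 4, 8, 4, 4

q^3  k|3↦f(k): 3:1 1:1  a_3=2
q^20  k|20↦f(k): 1:1 2:1 4:1 5:1 10:1 20:1  a_20=6
[q^21] f(1)=1,f(3)=1,f(7)=1,f(21)=1 ⇒ 4
d|24:{24,12,8,6,4,3,2,1}  Σf=1+1+1+1+1+1+1+1=8
d|26:{26,13,2,1}  Σf=1+1+1+1=4
[q^27] f(27)=1,f(9)=1,f(3)=1,f(1)=1 ⇒ 4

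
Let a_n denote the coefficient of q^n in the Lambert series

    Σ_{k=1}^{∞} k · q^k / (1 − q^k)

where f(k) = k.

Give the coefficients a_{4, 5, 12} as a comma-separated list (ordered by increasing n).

7, 6, 28

n=4: 4·1 2·2 1·4  f→[4+2+1]=7
d|5:{1,5}  Σf=1+5=6
d|12:{1,2,3,4,6,12}  Σf=1+2+3+4+6+12=28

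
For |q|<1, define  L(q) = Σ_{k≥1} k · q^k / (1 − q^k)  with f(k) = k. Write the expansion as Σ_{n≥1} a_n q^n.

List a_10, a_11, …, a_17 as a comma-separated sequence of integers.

18, 12, 28, 14, 24, 24, 31, 18

d|10:{10,5,2,1}  Σf=10+5+2+1=18
n=11: 11·1 1·11  f→[11+1]=12
[q^12] f(1)=1,f(2)=2,f(3)=3,f(4)=4,f(6)=6,f(12)=12 ⇒ 28
n=13: 1·13 13·1  f→[1+13]=14
q^14  k|14↦f(k): 14:14 7:7 2:2 1:1  a_14=24
n=15: 15·1 5·3 3·5 1·15  f→[15+5+3+1]=24
q^16  k|16↦f(k): 1:1 2:2 4:4 8:8 16:16  a_16=31
[q^17] f(17)=17,f(1)=1 ⇒ 18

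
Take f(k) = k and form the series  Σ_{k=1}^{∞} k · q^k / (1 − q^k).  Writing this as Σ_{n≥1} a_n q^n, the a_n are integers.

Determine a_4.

a_4 = 7

d|4:{1,2,4}  Σf=1+2+4=7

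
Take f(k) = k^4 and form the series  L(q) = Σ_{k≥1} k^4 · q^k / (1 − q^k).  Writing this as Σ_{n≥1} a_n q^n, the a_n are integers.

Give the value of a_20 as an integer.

n=20: 1·20 2·10 4·5 5·4 10·2 20·1  f→[1+16+256+625+10000+160000]=170898

a_20 = 170898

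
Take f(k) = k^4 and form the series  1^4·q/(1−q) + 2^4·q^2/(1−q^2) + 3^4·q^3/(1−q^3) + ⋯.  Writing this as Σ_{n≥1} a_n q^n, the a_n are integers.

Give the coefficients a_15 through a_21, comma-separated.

51332, 69905, 83522, 112931, 130322, 170898, 196964

[q^15] f(1)=1,f(3)=81,f(5)=625,f(15)=50625 ⇒ 51332
d|16:{1,2,4,8,16}  Σf=1+16+256+4096+65536=69905
d|17:{1,17}  Σf=1+83521=83522
d|18:{1,2,3,6,9,18}  Σf=1+16+81+1296+6561+104976=112931
[q^19] f(19)=130321,f(1)=1 ⇒ 130322
n=20: 1·20 2·10 4·5 5·4 10·2 20·1  f→[1+16+256+625+10000+160000]=170898
[q^21] f(21)=194481,f(7)=2401,f(3)=81,f(1)=1 ⇒ 196964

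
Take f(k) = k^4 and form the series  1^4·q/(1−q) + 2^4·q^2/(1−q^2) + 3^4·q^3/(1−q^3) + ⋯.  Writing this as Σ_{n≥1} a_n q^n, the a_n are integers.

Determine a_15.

n=15: 15·1 5·3 3·5 1·15  f→[50625+625+81+1]=51332

a_15 = 51332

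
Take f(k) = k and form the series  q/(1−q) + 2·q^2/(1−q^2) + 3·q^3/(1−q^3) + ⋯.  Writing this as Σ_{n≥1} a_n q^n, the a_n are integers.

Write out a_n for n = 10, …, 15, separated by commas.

d|10:{1,2,5,10}  Σf=1+2+5+10=18
n=11: 1·11 11·1  f→[1+11]=12
d|12:{1,2,3,4,6,12}  Σf=1+2+3+4+6+12=28
q^13  k|13↦f(k): 1:1 13:13  a_13=14
d|14:{1,2,7,14}  Σf=1+2+7+14=24
d|15:{15,5,3,1}  Σf=15+5+3+1=24

18, 12, 28, 14, 24, 24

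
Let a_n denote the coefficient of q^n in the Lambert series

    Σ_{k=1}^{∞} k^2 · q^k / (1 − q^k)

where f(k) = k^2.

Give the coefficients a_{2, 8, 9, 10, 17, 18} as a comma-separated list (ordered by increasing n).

d|2:{1,2}  Σf=1+4=5
n=8: 1·8 2·4 4·2 8·1  f→[1+4+16+64]=85
[q^9] f(1)=1,f(3)=9,f(9)=81 ⇒ 91
q^10  k|10↦f(k): 10:100 5:25 2:4 1:1  a_10=130
d|17:{1,17}  Σf=1+289=290
[q^18] f(18)=324,f(9)=81,f(6)=36,f(3)=9,f(2)=4,f(1)=1 ⇒ 455

5, 85, 91, 130, 290, 455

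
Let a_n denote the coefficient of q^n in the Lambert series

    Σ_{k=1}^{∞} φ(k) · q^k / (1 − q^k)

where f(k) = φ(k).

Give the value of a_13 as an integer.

q^13  k|13↦φ(k): 13:12 1:1  a_13=13

a_13 = 13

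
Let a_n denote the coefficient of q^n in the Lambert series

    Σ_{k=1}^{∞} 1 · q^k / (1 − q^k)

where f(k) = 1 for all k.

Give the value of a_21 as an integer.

a_21 = 4

q^21  k|21↦f(k): 21:1 7:1 3:1 1:1  a_21=4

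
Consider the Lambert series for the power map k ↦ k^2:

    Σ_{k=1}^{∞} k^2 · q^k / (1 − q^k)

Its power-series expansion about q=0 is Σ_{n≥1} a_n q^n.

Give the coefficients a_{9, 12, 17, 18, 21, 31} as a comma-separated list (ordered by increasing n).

[q^9] f(9)=81,f(3)=9,f(1)=1 ⇒ 91
q^12  k|12↦f(k): 1:1 2:4 3:9 4:16 6:36 12:144  a_12=210
q^17  k|17↦f(k): 1:1 17:289  a_17=290
q^18  k|18↦f(k): 18:324 9:81 6:36 3:9 2:4 1:1  a_18=455
n=21: 21·1 7·3 3·7 1·21  f→[441+49+9+1]=500
q^31  k|31↦f(k): 31:961 1:1  a_31=962

91, 210, 290, 455, 500, 962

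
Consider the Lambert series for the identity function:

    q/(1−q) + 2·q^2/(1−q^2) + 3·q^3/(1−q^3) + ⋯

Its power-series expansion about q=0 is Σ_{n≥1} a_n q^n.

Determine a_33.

q^33  k|33↦f(k): 33:33 11:11 3:3 1:1  a_33=48

a_33 = 48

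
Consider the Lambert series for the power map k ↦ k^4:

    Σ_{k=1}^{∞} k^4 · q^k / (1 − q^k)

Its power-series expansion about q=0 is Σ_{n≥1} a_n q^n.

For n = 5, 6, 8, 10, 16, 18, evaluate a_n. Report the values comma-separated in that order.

626, 1394, 4369, 10642, 69905, 112931

d|5:{5,1}  Σf=625+1=626
n=6: 6·1 3·2 2·3 1·6  f→[1296+81+16+1]=1394
n=8: 1·8 2·4 4·2 8·1  f→[1+16+256+4096]=4369
q^10  k|10↦f(k): 10:10000 5:625 2:16 1:1  a_10=10642
[q^16] f(16)=65536,f(8)=4096,f(4)=256,f(2)=16,f(1)=1 ⇒ 69905
q^18  k|18↦f(k): 1:1 2:16 3:81 6:1296 9:6561 18:104976  a_18=112931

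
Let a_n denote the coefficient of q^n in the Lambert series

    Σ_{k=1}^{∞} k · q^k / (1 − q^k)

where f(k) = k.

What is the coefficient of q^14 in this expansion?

a_14 = 24

n=14: 1·14 2·7 7·2 14·1  f→[1+2+7+14]=24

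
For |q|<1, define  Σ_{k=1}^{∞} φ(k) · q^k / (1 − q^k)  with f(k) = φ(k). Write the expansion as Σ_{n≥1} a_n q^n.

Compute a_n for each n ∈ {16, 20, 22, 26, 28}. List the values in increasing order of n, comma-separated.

n=16: 1·16 2·8 4·4 8·2 16·1  φ→[1+1+2+4+8]=16
n=20: 1·20 2·10 4·5 5·4 10·2 20·1  φ→[1+1+2+4+4+8]=20
n=22: 1·22 2·11 11·2 22·1  φ→[1+1+10+10]=22
d|26:{26,13,2,1}  Σφ=12+12+1+1=26
q^28  k|28↦φ(k): 28:12 14:6 7:6 4:2 2:1 1:1  a_28=28

16, 20, 22, 26, 28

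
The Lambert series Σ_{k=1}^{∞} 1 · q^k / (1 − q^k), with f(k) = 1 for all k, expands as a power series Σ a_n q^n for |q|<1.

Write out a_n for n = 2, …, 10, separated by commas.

q^2  k|2↦f(k): 2:1 1:1  a_2=2
n=3: 3·1 1·3  f→[1+1]=2
q^4  k|4↦f(k): 1:1 2:1 4:1  a_4=3
[q^5] f(5)=1,f(1)=1 ⇒ 2
d|6:{6,3,2,1}  Σf=1+1+1+1=4
[q^7] f(1)=1,f(7)=1 ⇒ 2
[q^8] f(8)=1,f(4)=1,f(2)=1,f(1)=1 ⇒ 4
n=9: 9·1 3·3 1·9  f→[1+1+1]=3
d|10:{10,5,2,1}  Σf=1+1+1+1=4

2, 2, 3, 2, 4, 2, 4, 3, 4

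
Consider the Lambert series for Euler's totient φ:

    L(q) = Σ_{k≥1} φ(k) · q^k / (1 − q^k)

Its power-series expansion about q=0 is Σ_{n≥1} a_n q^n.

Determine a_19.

q^19  k|19↦φ(k): 19:18 1:1  a_19=19

a_19 = 19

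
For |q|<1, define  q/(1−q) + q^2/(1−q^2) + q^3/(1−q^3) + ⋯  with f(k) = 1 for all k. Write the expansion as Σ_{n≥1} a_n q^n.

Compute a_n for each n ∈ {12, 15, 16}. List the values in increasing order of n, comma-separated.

q^12  k|12↦f(k): 1:1 2:1 3:1 4:1 6:1 12:1  a_12=6
[q^15] f(1)=1,f(3)=1,f(5)=1,f(15)=1 ⇒ 4
d|16:{1,2,4,8,16}  Σf=1+1+1+1+1=5

6, 4, 5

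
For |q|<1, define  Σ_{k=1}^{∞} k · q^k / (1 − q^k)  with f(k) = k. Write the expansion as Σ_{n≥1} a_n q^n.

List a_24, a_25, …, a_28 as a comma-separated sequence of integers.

60, 31, 42, 40, 56

d|24:{24,12,8,6,4,3,2,1}  Σf=24+12+8+6+4+3+2+1=60
q^25  k|25↦f(k): 25:25 5:5 1:1  a_25=31
n=26: 1·26 2·13 13·2 26·1  f→[1+2+13+26]=42
[q^27] f(27)=27,f(9)=9,f(3)=3,f(1)=1 ⇒ 40
n=28: 1·28 2·14 4·7 7·4 14·2 28·1  f→[1+2+4+7+14+28]=56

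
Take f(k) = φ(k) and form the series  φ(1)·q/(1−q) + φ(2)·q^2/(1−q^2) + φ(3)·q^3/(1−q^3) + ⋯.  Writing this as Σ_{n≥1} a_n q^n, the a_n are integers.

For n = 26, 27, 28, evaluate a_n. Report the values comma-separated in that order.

q^26  k|26↦φ(k): 1:1 2:1 13:12 26:12  a_26=26
n=27: 27·1 9·3 3·9 1·27  φ→[18+6+2+1]=27
q^28  k|28↦φ(k): 28:12 14:6 7:6 4:2 2:1 1:1  a_28=28

26, 27, 28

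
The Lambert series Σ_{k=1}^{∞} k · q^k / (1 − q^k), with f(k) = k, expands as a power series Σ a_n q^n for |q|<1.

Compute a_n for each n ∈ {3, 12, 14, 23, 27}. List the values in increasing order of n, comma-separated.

4, 28, 24, 24, 40

q^3  k|3↦f(k): 3:3 1:1  a_3=4
[q^12] f(1)=1,f(2)=2,f(3)=3,f(4)=4,f(6)=6,f(12)=12 ⇒ 28
[q^14] f(14)=14,f(7)=7,f(2)=2,f(1)=1 ⇒ 24
d|23:{1,23}  Σf=1+23=24
q^27  k|27↦f(k): 27:27 9:9 3:3 1:1  a_27=40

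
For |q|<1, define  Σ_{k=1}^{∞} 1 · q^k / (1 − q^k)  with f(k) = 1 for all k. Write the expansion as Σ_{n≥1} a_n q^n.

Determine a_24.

a_24 = 8

[q^24] f(1)=1,f(2)=1,f(3)=1,f(4)=1,f(6)=1,f(8)=1,f(12)=1,f(24)=1 ⇒ 8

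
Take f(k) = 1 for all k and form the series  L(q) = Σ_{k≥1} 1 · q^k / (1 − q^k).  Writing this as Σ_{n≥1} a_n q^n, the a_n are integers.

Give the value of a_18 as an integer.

a_18 = 6

d|18:{1,2,3,6,9,18}  Σf=1+1+1+1+1+1=6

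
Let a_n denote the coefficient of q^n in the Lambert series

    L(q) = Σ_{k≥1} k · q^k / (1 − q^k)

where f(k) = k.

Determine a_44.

n=44: 44·1 22·2 11·4 4·11 2·22 1·44  f→[44+22+11+4+2+1]=84

a_44 = 84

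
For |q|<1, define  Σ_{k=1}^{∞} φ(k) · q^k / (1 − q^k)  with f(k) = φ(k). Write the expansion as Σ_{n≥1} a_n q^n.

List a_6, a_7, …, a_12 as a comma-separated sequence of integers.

n=6: 6·1 3·2 2·3 1·6  φ→[2+2+1+1]=6
[q^7] φ(7)=6,φ(1)=1 ⇒ 7
n=8: 8·1 4·2 2·4 1·8  φ→[4+2+1+1]=8
[q^9] φ(9)=6,φ(3)=2,φ(1)=1 ⇒ 9
q^10  k|10↦φ(k): 10:4 5:4 2:1 1:1  a_10=10
q^11  k|11↦φ(k): 11:10 1:1  a_11=11
[q^12] φ(1)=1,φ(2)=1,φ(3)=2,φ(4)=2,φ(6)=2,φ(12)=4 ⇒ 12

6, 7, 8, 9, 10, 11, 12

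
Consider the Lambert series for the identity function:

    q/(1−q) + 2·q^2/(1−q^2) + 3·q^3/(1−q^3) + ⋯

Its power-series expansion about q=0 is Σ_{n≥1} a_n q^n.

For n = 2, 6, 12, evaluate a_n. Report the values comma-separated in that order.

3, 12, 28

d|2:{1,2}  Σf=1+2=3
n=6: 1·6 2·3 3·2 6·1  f→[1+2+3+6]=12
n=12: 1·12 2·6 3·4 4·3 6·2 12·1  f→[1+2+3+4+6+12]=28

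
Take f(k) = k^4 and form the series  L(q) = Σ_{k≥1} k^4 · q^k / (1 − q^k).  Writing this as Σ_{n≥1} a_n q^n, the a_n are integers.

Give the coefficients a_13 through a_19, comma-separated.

28562, 40834, 51332, 69905, 83522, 112931, 130322

n=13: 13·1 1·13  f→[28561+1]=28562
q^14  k|14↦f(k): 1:1 2:16 7:2401 14:38416  a_14=40834
q^15  k|15↦f(k): 15:50625 5:625 3:81 1:1  a_15=51332
n=16: 16·1 8·2 4·4 2·8 1·16  f→[65536+4096+256+16+1]=69905
d|17:{1,17}  Σf=1+83521=83522
d|18:{1,2,3,6,9,18}  Σf=1+16+81+1296+6561+104976=112931
d|19:{19,1}  Σf=130321+1=130322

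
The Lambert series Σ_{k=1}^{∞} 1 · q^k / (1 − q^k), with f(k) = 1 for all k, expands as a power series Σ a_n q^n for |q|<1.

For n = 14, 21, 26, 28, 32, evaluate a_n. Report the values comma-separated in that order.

4, 4, 4, 6, 6

q^14  k|14↦f(k): 14:1 7:1 2:1 1:1  a_14=4
d|21:{21,7,3,1}  Σf=1+1+1+1=4
q^26  k|26↦f(k): 26:1 13:1 2:1 1:1  a_26=4
n=28: 1·28 2·14 4·7 7·4 14·2 28·1  f→[1+1+1+1+1+1]=6
n=32: 1·32 2·16 4·8 8·4 16·2 32·1  f→[1+1+1+1+1+1]=6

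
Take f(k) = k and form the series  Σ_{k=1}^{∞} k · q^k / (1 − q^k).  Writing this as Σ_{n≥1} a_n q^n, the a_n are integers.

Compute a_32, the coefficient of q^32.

a_32 = 63

q^32  k|32↦f(k): 32:32 16:16 8:8 4:4 2:2 1:1  a_32=63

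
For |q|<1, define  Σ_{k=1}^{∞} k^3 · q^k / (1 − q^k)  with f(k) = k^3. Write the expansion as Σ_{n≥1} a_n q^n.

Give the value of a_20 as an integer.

a_20 = 9198

d|20:{1,2,4,5,10,20}  Σf=1+8+64+125+1000+8000=9198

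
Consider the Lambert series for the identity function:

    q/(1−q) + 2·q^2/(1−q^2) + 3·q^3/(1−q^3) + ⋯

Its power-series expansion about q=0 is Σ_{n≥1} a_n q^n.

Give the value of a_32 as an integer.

[q^32] f(32)=32,f(16)=16,f(8)=8,f(4)=4,f(2)=2,f(1)=1 ⇒ 63

a_32 = 63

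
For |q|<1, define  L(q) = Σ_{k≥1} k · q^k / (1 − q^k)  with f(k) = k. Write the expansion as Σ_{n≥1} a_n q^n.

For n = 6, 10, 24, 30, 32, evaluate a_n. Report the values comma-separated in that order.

n=6: 1·6 2·3 3·2 6·1  f→[1+2+3+6]=12
d|10:{1,2,5,10}  Σf=1+2+5+10=18
q^24  k|24↦f(k): 24:24 12:12 8:8 6:6 4:4 3:3 2:2 1:1  a_24=60
d|30:{1,2,3,5,6,10,15,30}  Σf=1+2+3+5+6+10+15+30=72
n=32: 32·1 16·2 8·4 4·8 2·16 1·32  f→[32+16+8+4+2+1]=63

12, 18, 60, 72, 63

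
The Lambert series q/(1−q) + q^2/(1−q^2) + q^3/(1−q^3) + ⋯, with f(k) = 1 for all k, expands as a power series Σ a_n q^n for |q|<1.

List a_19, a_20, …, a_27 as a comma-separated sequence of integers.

2, 6, 4, 4, 2, 8, 3, 4, 4

n=19: 19·1 1·19  f→[1+1]=2
[q^20] f(1)=1,f(2)=1,f(4)=1,f(5)=1,f(10)=1,f(20)=1 ⇒ 6
q^21  k|21↦f(k): 21:1 7:1 3:1 1:1  a_21=4
[q^22] f(22)=1,f(11)=1,f(2)=1,f(1)=1 ⇒ 4
q^23  k|23↦f(k): 23:1 1:1  a_23=2
d|24:{1,2,3,4,6,8,12,24}  Σf=1+1+1+1+1+1+1+1=8
q^25  k|25↦f(k): 1:1 5:1 25:1  a_25=3
[q^26] f(26)=1,f(13)=1,f(2)=1,f(1)=1 ⇒ 4
[q^27] f(27)=1,f(9)=1,f(3)=1,f(1)=1 ⇒ 4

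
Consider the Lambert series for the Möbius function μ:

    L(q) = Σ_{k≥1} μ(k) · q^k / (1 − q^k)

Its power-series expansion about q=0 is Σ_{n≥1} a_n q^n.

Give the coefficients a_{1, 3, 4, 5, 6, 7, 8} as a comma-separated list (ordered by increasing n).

1, 0, 0, 0, 0, 0, 0

d|1:{1}  Σμ=1=1
n=3: 1·3 3·1  μ→[1+(-1)]=0
q^4  k|4↦μ(k): 4:0 2:-1 1:1  a_4=0
d|5:{1,5}  Σμ=1+(-1)=0
q^6  k|6↦μ(k): 6:1 3:-1 2:-1 1:1  a_6=0
d|7:{7,1}  Σμ=(-1)+1=0
n=8: 8·1 4·2 2·4 1·8  μ→[0+0+(-1)+1]=0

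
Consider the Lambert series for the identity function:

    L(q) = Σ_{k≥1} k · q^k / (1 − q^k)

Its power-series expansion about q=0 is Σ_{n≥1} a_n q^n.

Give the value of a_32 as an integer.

a_32 = 63

n=32: 32·1 16·2 8·4 4·8 2·16 1·32  f→[32+16+8+4+2+1]=63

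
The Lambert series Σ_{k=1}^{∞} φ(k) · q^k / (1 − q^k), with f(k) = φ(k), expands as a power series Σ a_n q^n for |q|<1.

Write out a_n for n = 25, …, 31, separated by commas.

q^25  k|25↦φ(k): 25:20 5:4 1:1  a_25=25
[q^26] φ(1)=1,φ(2)=1,φ(13)=12,φ(26)=12 ⇒ 26
n=27: 1·27 3·9 9·3 27·1  φ→[1+2+6+18]=27
n=28: 28·1 14·2 7·4 4·7 2·14 1·28  φ→[12+6+6+2+1+1]=28
q^29  k|29↦φ(k): 29:28 1:1  a_29=29
n=30: 30·1 15·2 10·3 6·5 5·6 3·10 2·15 1·30  φ→[8+8+4+2+4+2+1+1]=30
n=31: 31·1 1·31  φ→[30+1]=31

25, 26, 27, 28, 29, 30, 31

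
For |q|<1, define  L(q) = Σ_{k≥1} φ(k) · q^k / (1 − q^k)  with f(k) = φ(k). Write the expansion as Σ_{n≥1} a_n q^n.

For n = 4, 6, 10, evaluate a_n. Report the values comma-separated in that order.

d|4:{4,2,1}  Σφ=2+1+1=4
[q^6] φ(1)=1,φ(2)=1,φ(3)=2,φ(6)=2 ⇒ 6
n=10: 10·1 5·2 2·5 1·10  φ→[4+4+1+1]=10

4, 6, 10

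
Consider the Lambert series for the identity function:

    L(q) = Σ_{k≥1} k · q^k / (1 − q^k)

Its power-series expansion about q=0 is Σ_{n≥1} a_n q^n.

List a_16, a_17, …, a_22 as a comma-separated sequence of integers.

q^16  k|16↦f(k): 16:16 8:8 4:4 2:2 1:1  a_16=31
n=17: 1·17 17·1  f→[1+17]=18
q^18  k|18↦f(k): 1:1 2:2 3:3 6:6 9:9 18:18  a_18=39
n=19: 1·19 19·1  f→[1+19]=20
d|20:{1,2,4,5,10,20}  Σf=1+2+4+5+10+20=42
n=21: 21·1 7·3 3·7 1·21  f→[21+7+3+1]=32
[q^22] f(22)=22,f(11)=11,f(2)=2,f(1)=1 ⇒ 36

31, 18, 39, 20, 42, 32, 36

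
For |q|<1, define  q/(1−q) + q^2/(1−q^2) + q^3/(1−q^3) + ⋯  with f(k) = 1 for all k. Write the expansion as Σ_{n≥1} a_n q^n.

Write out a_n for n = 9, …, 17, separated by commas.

3, 4, 2, 6, 2, 4, 4, 5, 2

[q^9] f(9)=1,f(3)=1,f(1)=1 ⇒ 3
d|10:{1,2,5,10}  Σf=1+1+1+1=4
[q^11] f(11)=1,f(1)=1 ⇒ 2
n=12: 1·12 2·6 3·4 4·3 6·2 12·1  f→[1+1+1+1+1+1]=6
n=13: 1·13 13·1  f→[1+1]=2
d|14:{14,7,2,1}  Σf=1+1+1+1=4
q^15  k|15↦f(k): 15:1 5:1 3:1 1:1  a_15=4
q^16  k|16↦f(k): 1:1 2:1 4:1 8:1 16:1  a_16=5
q^17  k|17↦f(k): 17:1 1:1  a_17=2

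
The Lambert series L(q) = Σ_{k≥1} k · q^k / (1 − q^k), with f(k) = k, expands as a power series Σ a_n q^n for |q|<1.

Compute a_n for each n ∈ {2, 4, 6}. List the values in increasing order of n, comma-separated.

n=2: 1·2 2·1  f→[1+2]=3
d|4:{1,2,4}  Σf=1+2+4=7
[q^6] f(1)=1,f(2)=2,f(3)=3,f(6)=6 ⇒ 12

3, 7, 12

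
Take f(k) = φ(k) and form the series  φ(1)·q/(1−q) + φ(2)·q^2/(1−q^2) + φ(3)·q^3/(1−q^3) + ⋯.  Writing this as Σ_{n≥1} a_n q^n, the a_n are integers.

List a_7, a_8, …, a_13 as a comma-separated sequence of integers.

[q^7] φ(1)=1,φ(7)=6 ⇒ 7
[q^8] φ(8)=4,φ(4)=2,φ(2)=1,φ(1)=1 ⇒ 8
n=9: 9·1 3·3 1·9  φ→[6+2+1]=9
d|10:{10,5,2,1}  Σφ=4+4+1+1=10
d|11:{1,11}  Σφ=1+10=11
[q^12] φ(12)=4,φ(6)=2,φ(4)=2,φ(3)=2,φ(2)=1,φ(1)=1 ⇒ 12
n=13: 13·1 1·13  φ→[12+1]=13

7, 8, 9, 10, 11, 12, 13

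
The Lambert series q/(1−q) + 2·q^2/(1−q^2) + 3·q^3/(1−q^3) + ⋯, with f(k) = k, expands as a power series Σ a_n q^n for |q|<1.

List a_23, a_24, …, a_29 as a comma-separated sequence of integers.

24, 60, 31, 42, 40, 56, 30

n=23: 23·1 1·23  f→[23+1]=24
n=24: 1·24 2·12 3·8 4·6 6·4 8·3 12·2 24·1  f→[1+2+3+4+6+8+12+24]=60
n=25: 25·1 5·5 1·25  f→[25+5+1]=31
q^26  k|26↦f(k): 1:1 2:2 13:13 26:26  a_26=42
q^27  k|27↦f(k): 27:27 9:9 3:3 1:1  a_27=40
[q^28] f(1)=1,f(2)=2,f(4)=4,f(7)=7,f(14)=14,f(28)=28 ⇒ 56
[q^29] f(1)=1,f(29)=29 ⇒ 30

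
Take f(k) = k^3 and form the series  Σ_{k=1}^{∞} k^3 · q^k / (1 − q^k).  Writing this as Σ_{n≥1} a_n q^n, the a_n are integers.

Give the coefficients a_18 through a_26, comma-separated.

d|18:{18,9,6,3,2,1}  Σf=5832+729+216+27+8+1=6813
n=19: 19·1 1·19  f→[6859+1]=6860
q^20  k|20↦f(k): 1:1 2:8 4:64 5:125 10:1000 20:8000  a_20=9198
q^21  k|21↦f(k): 21:9261 7:343 3:27 1:1  a_21=9632
n=22: 22·1 11·2 2·11 1·22  f→[10648+1331+8+1]=11988
n=23: 1·23 23·1  f→[1+12167]=12168
d|24:{1,2,3,4,6,8,12,24}  Σf=1+8+27+64+216+512+1728+13824=16380
q^25  k|25↦f(k): 25:15625 5:125 1:1  a_25=15751
[q^26] f(26)=17576,f(13)=2197,f(2)=8,f(1)=1 ⇒ 19782

6813, 6860, 9198, 9632, 11988, 12168, 16380, 15751, 19782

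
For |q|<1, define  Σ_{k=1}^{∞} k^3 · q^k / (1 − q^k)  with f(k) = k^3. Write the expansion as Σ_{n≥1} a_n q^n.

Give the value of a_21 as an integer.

a_21 = 9632

d|21:{1,3,7,21}  Σf=1+27+343+9261=9632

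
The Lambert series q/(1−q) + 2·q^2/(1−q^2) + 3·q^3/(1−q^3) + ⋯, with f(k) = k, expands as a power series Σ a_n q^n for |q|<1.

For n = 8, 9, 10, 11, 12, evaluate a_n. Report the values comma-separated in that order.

n=8: 1·8 2·4 4·2 8·1  f→[1+2+4+8]=15
n=9: 1·9 3·3 9·1  f→[1+3+9]=13
d|10:{10,5,2,1}  Σf=10+5+2+1=18
n=11: 1·11 11·1  f→[1+11]=12
[q^12] f(1)=1,f(2)=2,f(3)=3,f(4)=4,f(6)=6,f(12)=12 ⇒ 28

15, 13, 18, 12, 28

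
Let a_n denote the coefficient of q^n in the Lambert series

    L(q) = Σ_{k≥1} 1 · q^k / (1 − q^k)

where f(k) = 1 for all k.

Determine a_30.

a_30 = 8

d|30:{30,15,10,6,5,3,2,1}  Σf=1+1+1+1+1+1+1+1=8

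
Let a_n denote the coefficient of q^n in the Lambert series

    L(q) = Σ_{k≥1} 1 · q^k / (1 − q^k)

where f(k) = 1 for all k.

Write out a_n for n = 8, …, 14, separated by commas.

n=8: 8·1 4·2 2·4 1·8  f→[1+1+1+1]=4
n=9: 9·1 3·3 1·9  f→[1+1+1]=3
n=10: 10·1 5·2 2·5 1·10  f→[1+1+1+1]=4
[q^11] f(11)=1,f(1)=1 ⇒ 2
[q^12] f(12)=1,f(6)=1,f(4)=1,f(3)=1,f(2)=1,f(1)=1 ⇒ 6
n=13: 1·13 13·1  f→[1+1]=2
n=14: 1·14 2·7 7·2 14·1  f→[1+1+1+1]=4

4, 3, 4, 2, 6, 2, 4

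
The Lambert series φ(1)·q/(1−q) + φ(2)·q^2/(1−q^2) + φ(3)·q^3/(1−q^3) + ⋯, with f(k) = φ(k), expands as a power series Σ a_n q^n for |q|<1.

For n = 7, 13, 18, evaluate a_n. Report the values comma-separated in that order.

d|7:{1,7}  Σφ=1+6=7
n=13: 1·13 13·1  φ→[1+12]=13
q^18  k|18↦φ(k): 18:6 9:6 6:2 3:2 2:1 1:1  a_18=18

7, 13, 18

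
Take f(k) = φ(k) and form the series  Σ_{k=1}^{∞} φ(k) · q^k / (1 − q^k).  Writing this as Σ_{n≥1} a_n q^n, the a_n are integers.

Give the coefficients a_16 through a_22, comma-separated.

d|16:{1,2,4,8,16}  Σφ=1+1+2+4+8=16
[q^17] φ(17)=16,φ(1)=1 ⇒ 17
n=18: 1·18 2·9 3·6 6·3 9·2 18·1  φ→[1+1+2+2+6+6]=18
n=19: 19·1 1·19  φ→[18+1]=19
d|20:{1,2,4,5,10,20}  Σφ=1+1+2+4+4+8=20
d|21:{1,3,7,21}  Σφ=1+2+6+12=21
n=22: 22·1 11·2 2·11 1·22  φ→[10+10+1+1]=22

16, 17, 18, 19, 20, 21, 22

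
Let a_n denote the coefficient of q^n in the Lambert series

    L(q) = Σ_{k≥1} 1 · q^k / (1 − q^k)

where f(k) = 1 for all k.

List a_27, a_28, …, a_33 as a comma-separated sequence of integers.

4, 6, 2, 8, 2, 6, 4

[q^27] f(1)=1,f(3)=1,f(9)=1,f(27)=1 ⇒ 4
n=28: 28·1 14·2 7·4 4·7 2·14 1·28  f→[1+1+1+1+1+1]=6
[q^29] f(29)=1,f(1)=1 ⇒ 2
n=30: 30·1 15·2 10·3 6·5 5·6 3·10 2·15 1·30  f→[1+1+1+1+1+1+1+1]=8
[q^31] f(1)=1,f(31)=1 ⇒ 2
n=32: 32·1 16·2 8·4 4·8 2·16 1·32  f→[1+1+1+1+1+1]=6
q^33  k|33↦f(k): 1:1 3:1 11:1 33:1  a_33=4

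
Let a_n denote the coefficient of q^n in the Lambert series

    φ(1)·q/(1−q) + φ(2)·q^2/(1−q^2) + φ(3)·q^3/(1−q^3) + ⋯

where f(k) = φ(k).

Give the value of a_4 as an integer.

n=4: 4·1 2·2 1·4  φ→[2+1+1]=4

a_4 = 4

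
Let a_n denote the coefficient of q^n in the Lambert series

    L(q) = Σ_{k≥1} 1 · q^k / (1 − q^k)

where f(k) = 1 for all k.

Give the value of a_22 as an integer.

a_22 = 4

q^22  k|22↦f(k): 22:1 11:1 2:1 1:1  a_22=4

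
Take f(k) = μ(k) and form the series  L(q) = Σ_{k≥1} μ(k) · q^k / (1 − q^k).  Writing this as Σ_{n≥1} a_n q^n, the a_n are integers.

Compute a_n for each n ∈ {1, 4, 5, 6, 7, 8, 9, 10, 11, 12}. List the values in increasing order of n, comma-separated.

n=1: 1·1  μ→[1]=1
n=4: 4·1 2·2 1·4  μ→[0+(-1)+1]=0
d|5:{1,5}  Σμ=1+(-1)=0
q^6  k|6↦μ(k): 6:1 3:-1 2:-1 1:1  a_6=0
[q^7] μ(1)=1,μ(7)=-1 ⇒ 0
q^8  k|8↦μ(k): 8:0 4:0 2:-1 1:1  a_8=0
d|9:{1,3,9}  Σμ=1+(-1)+0=0
[q^10] μ(10)=1,μ(5)=-1,μ(2)=-1,μ(1)=1 ⇒ 0
q^11  k|11↦μ(k): 11:-1 1:1  a_11=0
d|12:{1,2,3,4,6,12}  Σμ=1+(-1)+(-1)+0+1+0=0

1, 0, 0, 0, 0, 0, 0, 0, 0, 0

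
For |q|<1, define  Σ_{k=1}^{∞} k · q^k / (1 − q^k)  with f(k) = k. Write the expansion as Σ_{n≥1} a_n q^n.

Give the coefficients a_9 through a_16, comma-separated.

q^9  k|9↦f(k): 9:9 3:3 1:1  a_9=13
[q^10] f(10)=10,f(5)=5,f(2)=2,f(1)=1 ⇒ 18
q^11  k|11↦f(k): 11:11 1:1  a_11=12
q^12  k|12↦f(k): 12:12 6:6 4:4 3:3 2:2 1:1  a_12=28
n=13: 1·13 13·1  f→[1+13]=14
q^14  k|14↦f(k): 1:1 2:2 7:7 14:14  a_14=24
[q^15] f(1)=1,f(3)=3,f(5)=5,f(15)=15 ⇒ 24
n=16: 16·1 8·2 4·4 2·8 1·16  f→[16+8+4+2+1]=31

13, 18, 12, 28, 14, 24, 24, 31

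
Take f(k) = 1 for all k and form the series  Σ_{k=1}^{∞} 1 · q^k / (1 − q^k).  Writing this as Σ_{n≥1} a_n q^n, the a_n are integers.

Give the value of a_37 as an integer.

a_37 = 2

n=37: 1·37 37·1  f→[1+1]=2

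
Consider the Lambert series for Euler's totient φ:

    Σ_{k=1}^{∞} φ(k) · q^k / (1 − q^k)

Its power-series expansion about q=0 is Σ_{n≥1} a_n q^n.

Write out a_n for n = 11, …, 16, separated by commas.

n=11: 1·11 11·1  φ→[1+10]=11
[q^12] φ(1)=1,φ(2)=1,φ(3)=2,φ(4)=2,φ(6)=2,φ(12)=4 ⇒ 12
q^13  k|13↦φ(k): 1:1 13:12  a_13=13
[q^14] φ(14)=6,φ(7)=6,φ(2)=1,φ(1)=1 ⇒ 14
q^15  k|15↦φ(k): 15:8 5:4 3:2 1:1  a_15=15
n=16: 16·1 8·2 4·4 2·8 1·16  φ→[8+4+2+1+1]=16

11, 12, 13, 14, 15, 16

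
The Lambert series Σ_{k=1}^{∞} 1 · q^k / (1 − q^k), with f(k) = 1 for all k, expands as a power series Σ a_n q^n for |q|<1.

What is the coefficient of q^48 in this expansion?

a_48 = 10

q^48  k|48↦f(k): 48:1 24:1 16:1 12:1 8:1 6:1 4:1 3:1 2:1 1:1  a_48=10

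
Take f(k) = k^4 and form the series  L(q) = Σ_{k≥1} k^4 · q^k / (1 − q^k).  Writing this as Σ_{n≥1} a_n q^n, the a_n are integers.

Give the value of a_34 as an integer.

a_34 = 1419874

d|34:{1,2,17,34}  Σf=1+16+83521+1336336=1419874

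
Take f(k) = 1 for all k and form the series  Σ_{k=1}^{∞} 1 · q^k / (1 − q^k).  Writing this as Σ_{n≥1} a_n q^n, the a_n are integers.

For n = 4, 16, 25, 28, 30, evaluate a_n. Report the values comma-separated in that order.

3, 5, 3, 6, 8

d|4:{1,2,4}  Σf=1+1+1=3
[q^16] f(16)=1,f(8)=1,f(4)=1,f(2)=1,f(1)=1 ⇒ 5
q^25  k|25↦f(k): 1:1 5:1 25:1  a_25=3
n=28: 28·1 14·2 7·4 4·7 2·14 1·28  f→[1+1+1+1+1+1]=6
q^30  k|30↦f(k): 1:1 2:1 3:1 5:1 6:1 10:1 15:1 30:1  a_30=8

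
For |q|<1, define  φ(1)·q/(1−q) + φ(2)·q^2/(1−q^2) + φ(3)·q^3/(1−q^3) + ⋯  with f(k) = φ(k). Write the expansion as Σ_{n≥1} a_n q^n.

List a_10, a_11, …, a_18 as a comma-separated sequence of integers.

d|10:{1,2,5,10}  Σφ=1+1+4+4=10
q^11  k|11↦φ(k): 1:1 11:10  a_11=11
[q^12] φ(1)=1,φ(2)=1,φ(3)=2,φ(4)=2,φ(6)=2,φ(12)=4 ⇒ 12
n=13: 1·13 13·1  φ→[1+12]=13
q^14  k|14↦φ(k): 14:6 7:6 2:1 1:1  a_14=14
n=15: 1·15 3·5 5·3 15·1  φ→[1+2+4+8]=15
n=16: 16·1 8·2 4·4 2·8 1·16  φ→[8+4+2+1+1]=16
d|17:{1,17}  Σφ=1+16=17
n=18: 18·1 9·2 6·3 3·6 2·9 1·18  φ→[6+6+2+2+1+1]=18

10, 11, 12, 13, 14, 15, 16, 17, 18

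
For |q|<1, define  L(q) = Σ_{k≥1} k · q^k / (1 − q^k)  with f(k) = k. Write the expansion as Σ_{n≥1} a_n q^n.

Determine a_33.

a_33 = 48

q^33  k|33↦f(k): 1:1 3:3 11:11 33:33  a_33=48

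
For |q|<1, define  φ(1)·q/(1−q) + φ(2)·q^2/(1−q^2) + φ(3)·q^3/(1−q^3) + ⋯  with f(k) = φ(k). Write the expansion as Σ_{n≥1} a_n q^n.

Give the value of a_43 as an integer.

n=43: 43·1 1·43  φ→[42+1]=43

a_43 = 43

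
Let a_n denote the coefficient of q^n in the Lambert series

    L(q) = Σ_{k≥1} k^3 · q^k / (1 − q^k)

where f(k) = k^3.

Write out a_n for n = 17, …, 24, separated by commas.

n=17: 17·1 1·17  f→[4913+1]=4914
d|18:{1,2,3,6,9,18}  Σf=1+8+27+216+729+5832=6813
q^19  k|19↦f(k): 1:1 19:6859  a_19=6860
q^20  k|20↦f(k): 20:8000 10:1000 5:125 4:64 2:8 1:1  a_20=9198
d|21:{1,3,7,21}  Σf=1+27+343+9261=9632
n=22: 1·22 2·11 11·2 22·1  f→[1+8+1331+10648]=11988
d|23:{1,23}  Σf=1+12167=12168
q^24  k|24↦f(k): 1:1 2:8 3:27 4:64 6:216 8:512 12:1728 24:13824  a_24=16380

4914, 6813, 6860, 9198, 9632, 11988, 12168, 16380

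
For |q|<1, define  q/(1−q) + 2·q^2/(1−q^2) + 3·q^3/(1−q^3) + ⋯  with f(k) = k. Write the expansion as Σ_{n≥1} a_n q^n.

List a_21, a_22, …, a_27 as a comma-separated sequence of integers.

n=21: 1·21 3·7 7·3 21·1  f→[1+3+7+21]=32
n=22: 22·1 11·2 2·11 1·22  f→[22+11+2+1]=36
n=23: 1·23 23·1  f→[1+23]=24
[q^24] f(1)=1,f(2)=2,f(3)=3,f(4)=4,f(6)=6,f(8)=8,f(12)=12,f(24)=24 ⇒ 60
n=25: 25·1 5·5 1·25  f→[25+5+1]=31
[q^26] f(26)=26,f(13)=13,f(2)=2,f(1)=1 ⇒ 42
d|27:{27,9,3,1}  Σf=27+9+3+1=40

32, 36, 24, 60, 31, 42, 40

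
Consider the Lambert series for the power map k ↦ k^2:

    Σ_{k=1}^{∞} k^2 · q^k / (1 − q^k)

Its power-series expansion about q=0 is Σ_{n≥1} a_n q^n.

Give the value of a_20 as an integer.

a_20 = 546

[q^20] f(20)=400,f(10)=100,f(5)=25,f(4)=16,f(2)=4,f(1)=1 ⇒ 546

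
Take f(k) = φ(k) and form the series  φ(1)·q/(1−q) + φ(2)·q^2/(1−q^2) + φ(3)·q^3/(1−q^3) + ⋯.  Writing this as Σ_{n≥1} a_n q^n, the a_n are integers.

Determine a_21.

[q^21] φ(1)=1,φ(3)=2,φ(7)=6,φ(21)=12 ⇒ 21

a_21 = 21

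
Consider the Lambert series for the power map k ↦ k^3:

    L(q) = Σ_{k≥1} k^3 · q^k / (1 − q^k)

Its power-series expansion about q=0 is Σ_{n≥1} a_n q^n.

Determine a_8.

d|8:{8,4,2,1}  Σf=512+64+8+1=585

a_8 = 585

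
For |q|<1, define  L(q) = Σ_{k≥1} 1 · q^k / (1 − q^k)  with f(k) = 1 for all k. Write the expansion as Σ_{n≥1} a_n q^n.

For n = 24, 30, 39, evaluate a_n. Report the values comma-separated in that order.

[q^24] f(24)=1,f(12)=1,f(8)=1,f(6)=1,f(4)=1,f(3)=1,f(2)=1,f(1)=1 ⇒ 8
[q^30] f(30)=1,f(15)=1,f(10)=1,f(6)=1,f(5)=1,f(3)=1,f(2)=1,f(1)=1 ⇒ 8
d|39:{39,13,3,1}  Σf=1+1+1+1=4

8, 8, 4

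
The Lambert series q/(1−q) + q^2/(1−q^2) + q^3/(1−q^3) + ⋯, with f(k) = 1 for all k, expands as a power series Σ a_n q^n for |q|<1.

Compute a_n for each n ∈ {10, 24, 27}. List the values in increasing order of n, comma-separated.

4, 8, 4

d|10:{10,5,2,1}  Σf=1+1+1+1=4
d|24:{1,2,3,4,6,8,12,24}  Σf=1+1+1+1+1+1+1+1=8
n=27: 1·27 3·9 9·3 27·1  f→[1+1+1+1]=4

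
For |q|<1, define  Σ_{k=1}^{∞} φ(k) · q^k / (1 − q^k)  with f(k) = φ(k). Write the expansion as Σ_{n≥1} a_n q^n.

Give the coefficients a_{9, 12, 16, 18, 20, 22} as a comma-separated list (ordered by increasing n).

[q^9] φ(1)=1,φ(3)=2,φ(9)=6 ⇒ 9
d|12:{1,2,3,4,6,12}  Σφ=1+1+2+2+2+4=12
q^16  k|16↦φ(k): 16:8 8:4 4:2 2:1 1:1  a_16=16
[q^18] φ(1)=1,φ(2)=1,φ(3)=2,φ(6)=2,φ(9)=6,φ(18)=6 ⇒ 18
d|20:{20,10,5,4,2,1}  Σφ=8+4+4+2+1+1=20
n=22: 22·1 11·2 2·11 1·22  φ→[10+10+1+1]=22

9, 12, 16, 18, 20, 22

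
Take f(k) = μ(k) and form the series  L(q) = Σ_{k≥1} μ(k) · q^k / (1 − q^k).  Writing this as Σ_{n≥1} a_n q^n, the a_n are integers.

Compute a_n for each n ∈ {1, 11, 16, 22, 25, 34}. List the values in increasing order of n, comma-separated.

d|1:{1}  Σμ=1=1
[q^11] μ(11)=-1,μ(1)=1 ⇒ 0
[q^16] μ(1)=1,μ(2)=-1,μ(4)=0,μ(8)=0,μ(16)=0 ⇒ 0
d|22:{1,2,11,22}  Σμ=1+(-1)+(-1)+1=0
q^25  k|25↦μ(k): 25:0 5:-1 1:1  a_25=0
d|34:{34,17,2,1}  Σμ=1+(-1)+(-1)+1=0

1, 0, 0, 0, 0, 0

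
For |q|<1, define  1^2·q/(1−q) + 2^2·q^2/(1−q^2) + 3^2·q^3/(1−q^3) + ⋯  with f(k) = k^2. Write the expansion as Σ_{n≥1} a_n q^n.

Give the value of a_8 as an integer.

[q^8] f(8)=64,f(4)=16,f(2)=4,f(1)=1 ⇒ 85

a_8 = 85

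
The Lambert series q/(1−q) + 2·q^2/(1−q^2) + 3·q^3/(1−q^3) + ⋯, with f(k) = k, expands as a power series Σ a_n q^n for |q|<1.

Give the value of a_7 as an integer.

q^7  k|7↦f(k): 1:1 7:7  a_7=8

a_7 = 8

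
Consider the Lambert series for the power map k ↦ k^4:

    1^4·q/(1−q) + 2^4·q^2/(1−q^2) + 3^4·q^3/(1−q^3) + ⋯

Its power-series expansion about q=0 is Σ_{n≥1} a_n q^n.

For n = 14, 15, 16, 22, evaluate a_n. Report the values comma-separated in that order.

[q^14] f(14)=38416,f(7)=2401,f(2)=16,f(1)=1 ⇒ 40834
n=15: 1·15 3·5 5·3 15·1  f→[1+81+625+50625]=51332
q^16  k|16↦f(k): 16:65536 8:4096 4:256 2:16 1:1  a_16=69905
[q^22] f(1)=1,f(2)=16,f(11)=14641,f(22)=234256 ⇒ 248914

40834, 51332, 69905, 248914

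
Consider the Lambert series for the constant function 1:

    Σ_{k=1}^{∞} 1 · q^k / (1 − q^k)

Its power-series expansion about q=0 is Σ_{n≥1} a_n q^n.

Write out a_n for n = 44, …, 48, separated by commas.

q^44  k|44↦f(k): 44:1 22:1 11:1 4:1 2:1 1:1  a_44=6
[q^45] f(45)=1,f(15)=1,f(9)=1,f(5)=1,f(3)=1,f(1)=1 ⇒ 6
[q^46] f(1)=1,f(2)=1,f(23)=1,f(46)=1 ⇒ 4
d|47:{1,47}  Σf=1+1=2
d|48:{48,24,16,12,8,6,4,3,2,1}  Σf=1+1+1+1+1+1+1+1+1+1=10

6, 6, 4, 2, 10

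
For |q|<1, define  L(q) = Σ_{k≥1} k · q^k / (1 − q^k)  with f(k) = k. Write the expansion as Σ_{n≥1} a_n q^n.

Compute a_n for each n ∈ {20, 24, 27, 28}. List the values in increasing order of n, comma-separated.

n=20: 1·20 2·10 4·5 5·4 10·2 20·1  f→[1+2+4+5+10+20]=42
n=24: 24·1 12·2 8·3 6·4 4·6 3·8 2·12 1·24  f→[24+12+8+6+4+3+2+1]=60
n=27: 27·1 9·3 3·9 1·27  f→[27+9+3+1]=40
d|28:{1,2,4,7,14,28}  Σf=1+2+4+7+14+28=56

42, 60, 40, 56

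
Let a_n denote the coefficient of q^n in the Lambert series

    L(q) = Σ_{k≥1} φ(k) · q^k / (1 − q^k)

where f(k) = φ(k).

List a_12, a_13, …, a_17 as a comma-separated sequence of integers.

n=12: 12·1 6·2 4·3 3·4 2·6 1·12  φ→[4+2+2+2+1+1]=12
[q^13] φ(1)=1,φ(13)=12 ⇒ 13
[q^14] φ(1)=1,φ(2)=1,φ(7)=6,φ(14)=6 ⇒ 14
[q^15] φ(1)=1,φ(3)=2,φ(5)=4,φ(15)=8 ⇒ 15
n=16: 16·1 8·2 4·4 2·8 1·16  φ→[8+4+2+1+1]=16
q^17  k|17↦φ(k): 17:16 1:1  a_17=17

12, 13, 14, 15, 16, 17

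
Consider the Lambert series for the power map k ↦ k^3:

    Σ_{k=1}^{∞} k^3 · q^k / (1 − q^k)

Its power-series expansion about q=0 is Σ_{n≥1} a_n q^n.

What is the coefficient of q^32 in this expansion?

a_32 = 37449

[q^32] f(1)=1,f(2)=8,f(4)=64,f(8)=512,f(16)=4096,f(32)=32768 ⇒ 37449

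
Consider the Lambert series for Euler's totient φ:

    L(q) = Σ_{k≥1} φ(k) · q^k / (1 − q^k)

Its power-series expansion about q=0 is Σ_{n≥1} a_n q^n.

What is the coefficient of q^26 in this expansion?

[q^26] φ(26)=12,φ(13)=12,φ(2)=1,φ(1)=1 ⇒ 26

a_26 = 26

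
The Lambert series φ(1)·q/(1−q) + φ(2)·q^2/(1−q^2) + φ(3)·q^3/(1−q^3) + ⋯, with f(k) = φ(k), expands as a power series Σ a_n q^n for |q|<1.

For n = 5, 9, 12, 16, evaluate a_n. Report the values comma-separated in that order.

[q^5] φ(5)=4,φ(1)=1 ⇒ 5
n=9: 9·1 3·3 1·9  φ→[6+2+1]=9
[q^12] φ(12)=4,φ(6)=2,φ(4)=2,φ(3)=2,φ(2)=1,φ(1)=1 ⇒ 12
[q^16] φ(1)=1,φ(2)=1,φ(4)=2,φ(8)=4,φ(16)=8 ⇒ 16

5, 9, 12, 16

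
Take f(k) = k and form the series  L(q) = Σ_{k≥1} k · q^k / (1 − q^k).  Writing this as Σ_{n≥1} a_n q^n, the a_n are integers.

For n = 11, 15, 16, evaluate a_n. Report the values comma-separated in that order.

n=11: 1·11 11·1  f→[1+11]=12
d|15:{15,5,3,1}  Σf=15+5+3+1=24
[q^16] f(16)=16,f(8)=8,f(4)=4,f(2)=2,f(1)=1 ⇒ 31

12, 24, 31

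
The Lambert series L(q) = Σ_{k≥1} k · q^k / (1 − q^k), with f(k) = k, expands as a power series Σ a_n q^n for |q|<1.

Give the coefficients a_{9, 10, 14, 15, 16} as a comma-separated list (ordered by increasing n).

13, 18, 24, 24, 31

[q^9] f(1)=1,f(3)=3,f(9)=9 ⇒ 13
[q^10] f(10)=10,f(5)=5,f(2)=2,f(1)=1 ⇒ 18
[q^14] f(1)=1,f(2)=2,f(7)=7,f(14)=14 ⇒ 24
d|15:{15,5,3,1}  Σf=15+5+3+1=24
[q^16] f(1)=1,f(2)=2,f(4)=4,f(8)=8,f(16)=16 ⇒ 31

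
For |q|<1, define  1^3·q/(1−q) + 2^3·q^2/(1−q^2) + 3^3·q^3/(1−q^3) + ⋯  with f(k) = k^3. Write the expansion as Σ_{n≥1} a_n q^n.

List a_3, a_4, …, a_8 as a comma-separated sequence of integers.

d|3:{1,3}  Σf=1+27=28
q^4  k|4↦f(k): 1:1 2:8 4:64  a_4=73
n=5: 1·5 5·1  f→[1+125]=126
[q^6] f(1)=1,f(2)=8,f(3)=27,f(6)=216 ⇒ 252
[q^7] f(7)=343,f(1)=1 ⇒ 344
q^8  k|8↦f(k): 8:512 4:64 2:8 1:1  a_8=585

28, 73, 126, 252, 344, 585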